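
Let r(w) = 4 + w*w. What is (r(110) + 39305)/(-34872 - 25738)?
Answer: -51409/60610 ≈ -0.84819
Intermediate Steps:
r(w) = 4 + w²
(r(110) + 39305)/(-34872 - 25738) = ((4 + 110²) + 39305)/(-34872 - 25738) = ((4 + 12100) + 39305)/(-60610) = (12104 + 39305)*(-1/60610) = 51409*(-1/60610) = -51409/60610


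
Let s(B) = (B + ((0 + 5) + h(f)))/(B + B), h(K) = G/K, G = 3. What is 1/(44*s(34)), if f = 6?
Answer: 34/869 ≈ 0.039125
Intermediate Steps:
h(K) = 3/K
s(B) = (11/2 + B)/(2*B) (s(B) = (B + ((0 + 5) + 3/6))/(B + B) = (B + (5 + 3*(⅙)))/((2*B)) = (B + (5 + ½))*(1/(2*B)) = (B + 11/2)*(1/(2*B)) = (11/2 + B)*(1/(2*B)) = (11/2 + B)/(2*B))
1/(44*s(34)) = 1/(44*((¼)*(11 + 2*34)/34)) = 1/(44*((¼)*(1/34)*(11 + 68))) = 1/(44*((¼)*(1/34)*79)) = 1/(44*(79/136)) = 1/(869/34) = 34/869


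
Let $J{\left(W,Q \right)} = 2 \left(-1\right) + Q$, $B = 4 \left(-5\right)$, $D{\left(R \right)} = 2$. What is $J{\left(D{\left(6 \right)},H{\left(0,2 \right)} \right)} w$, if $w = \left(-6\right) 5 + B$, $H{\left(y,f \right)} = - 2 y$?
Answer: $100$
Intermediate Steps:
$B = -20$
$J{\left(W,Q \right)} = -2 + Q$
$w = -50$ ($w = \left(-6\right) 5 - 20 = -30 - 20 = -50$)
$J{\left(D{\left(6 \right)},H{\left(0,2 \right)} \right)} w = \left(-2 - 0\right) \left(-50\right) = \left(-2 + 0\right) \left(-50\right) = \left(-2\right) \left(-50\right) = 100$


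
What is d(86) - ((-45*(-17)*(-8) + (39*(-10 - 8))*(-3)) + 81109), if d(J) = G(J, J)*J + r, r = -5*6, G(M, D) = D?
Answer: -69729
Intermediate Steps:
r = -30
d(J) = -30 + J² (d(J) = J*J - 30 = J² - 30 = -30 + J²)
d(86) - ((-45*(-17)*(-8) + (39*(-10 - 8))*(-3)) + 81109) = (-30 + 86²) - ((-45*(-17)*(-8) + (39*(-10 - 8))*(-3)) + 81109) = (-30 + 7396) - ((765*(-8) + (39*(-18))*(-3)) + 81109) = 7366 - ((-6120 - 702*(-3)) + 81109) = 7366 - ((-6120 + 2106) + 81109) = 7366 - (-4014 + 81109) = 7366 - 1*77095 = 7366 - 77095 = -69729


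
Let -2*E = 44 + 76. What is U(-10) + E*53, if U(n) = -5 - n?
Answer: -3175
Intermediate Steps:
E = -60 (E = -(44 + 76)/2 = -½*120 = -60)
U(-10) + E*53 = (-5 - 1*(-10)) - 60*53 = (-5 + 10) - 3180 = 5 - 3180 = -3175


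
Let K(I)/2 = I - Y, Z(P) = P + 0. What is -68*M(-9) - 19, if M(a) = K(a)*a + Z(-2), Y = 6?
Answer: -18243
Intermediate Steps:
Z(P) = P
K(I) = -12 + 2*I (K(I) = 2*(I - 1*6) = 2*(I - 6) = 2*(-6 + I) = -12 + 2*I)
M(a) = -2 + a*(-12 + 2*a) (M(a) = (-12 + 2*a)*a - 2 = a*(-12 + 2*a) - 2 = -2 + a*(-12 + 2*a))
-68*M(-9) - 19 = -68*(-2 + 2*(-9)*(-6 - 9)) - 19 = -68*(-2 + 2*(-9)*(-15)) - 19 = -68*(-2 + 270) - 19 = -68*268 - 19 = -18224 - 19 = -18243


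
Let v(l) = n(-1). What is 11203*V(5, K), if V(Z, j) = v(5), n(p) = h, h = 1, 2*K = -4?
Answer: 11203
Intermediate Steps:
K = -2 (K = (½)*(-4) = -2)
n(p) = 1
v(l) = 1
V(Z, j) = 1
11203*V(5, K) = 11203*1 = 11203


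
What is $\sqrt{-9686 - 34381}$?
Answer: $i \sqrt{44067} \approx 209.92 i$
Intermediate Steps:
$\sqrt{-9686 - 34381} = \sqrt{-44067} = i \sqrt{44067}$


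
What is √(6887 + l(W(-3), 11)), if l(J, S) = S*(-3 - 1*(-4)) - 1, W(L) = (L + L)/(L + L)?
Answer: 11*√57 ≈ 83.048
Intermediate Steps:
W(L) = 1 (W(L) = (2*L)/((2*L)) = (2*L)*(1/(2*L)) = 1)
l(J, S) = -1 + S (l(J, S) = S*(-3 + 4) - 1 = S*1 - 1 = S - 1 = -1 + S)
√(6887 + l(W(-3), 11)) = √(6887 + (-1 + 11)) = √(6887 + 10) = √6897 = 11*√57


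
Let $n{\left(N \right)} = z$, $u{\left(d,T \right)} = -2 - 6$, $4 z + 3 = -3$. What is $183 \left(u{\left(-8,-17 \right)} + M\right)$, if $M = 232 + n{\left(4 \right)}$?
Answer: $\frac{81435}{2} \approx 40718.0$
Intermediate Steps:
$z = - \frac{3}{2}$ ($z = - \frac{3}{4} + \frac{1}{4} \left(-3\right) = - \frac{3}{4} - \frac{3}{4} = - \frac{3}{2} \approx -1.5$)
$u{\left(d,T \right)} = -8$
$n{\left(N \right)} = - \frac{3}{2}$
$M = \frac{461}{2}$ ($M = 232 - \frac{3}{2} = \frac{461}{2} \approx 230.5$)
$183 \left(u{\left(-8,-17 \right)} + M\right) = 183 \left(-8 + \frac{461}{2}\right) = 183 \cdot \frac{445}{2} = \frac{81435}{2}$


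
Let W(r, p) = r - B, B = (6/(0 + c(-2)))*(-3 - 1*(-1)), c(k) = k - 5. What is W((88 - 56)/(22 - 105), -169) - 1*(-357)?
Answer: 206197/581 ≈ 354.90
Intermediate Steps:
c(k) = -5 + k
B = 12/7 (B = (6/(0 + (-5 - 2)))*(-3 - 1*(-1)) = (6/(0 - 7))*(-3 + 1) = (6/(-7))*(-2) = -⅐*6*(-2) = -6/7*(-2) = 12/7 ≈ 1.7143)
W(r, p) = -12/7 + r (W(r, p) = r - 1*12/7 = r - 12/7 = -12/7 + r)
W((88 - 56)/(22 - 105), -169) - 1*(-357) = (-12/7 + (88 - 56)/(22 - 105)) - 1*(-357) = (-12/7 + 32/(-83)) + 357 = (-12/7 + 32*(-1/83)) + 357 = (-12/7 - 32/83) + 357 = -1220/581 + 357 = 206197/581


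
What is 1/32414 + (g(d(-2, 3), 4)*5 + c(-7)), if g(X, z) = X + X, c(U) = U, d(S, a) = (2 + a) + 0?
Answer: 1393803/32414 ≈ 43.000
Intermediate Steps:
d(S, a) = 2 + a
g(X, z) = 2*X
1/32414 + (g(d(-2, 3), 4)*5 + c(-7)) = 1/32414 + ((2*(2 + 3))*5 - 7) = 1/32414 + ((2*5)*5 - 7) = 1/32414 + (10*5 - 7) = 1/32414 + (50 - 7) = 1/32414 + 43 = 1393803/32414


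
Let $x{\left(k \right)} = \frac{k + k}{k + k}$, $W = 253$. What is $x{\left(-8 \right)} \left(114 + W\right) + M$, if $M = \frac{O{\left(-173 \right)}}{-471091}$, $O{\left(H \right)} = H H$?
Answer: $\frac{172860468}{471091} \approx 366.94$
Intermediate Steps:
$x{\left(k \right)} = 1$ ($x{\left(k \right)} = \frac{2 k}{2 k} = 2 k \frac{1}{2 k} = 1$)
$O{\left(H \right)} = H^{2}$
$M = - \frac{29929}{471091}$ ($M = \frac{\left(-173\right)^{2}}{-471091} = 29929 \left(- \frac{1}{471091}\right) = - \frac{29929}{471091} \approx -0.063531$)
$x{\left(-8 \right)} \left(114 + W\right) + M = 1 \left(114 + 253\right) - \frac{29929}{471091} = 1 \cdot 367 - \frac{29929}{471091} = 367 - \frac{29929}{471091} = \frac{172860468}{471091}$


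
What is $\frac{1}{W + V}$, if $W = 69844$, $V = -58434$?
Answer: $\frac{1}{11410} \approx 8.7642 \cdot 10^{-5}$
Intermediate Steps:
$\frac{1}{W + V} = \frac{1}{69844 - 58434} = \frac{1}{11410}$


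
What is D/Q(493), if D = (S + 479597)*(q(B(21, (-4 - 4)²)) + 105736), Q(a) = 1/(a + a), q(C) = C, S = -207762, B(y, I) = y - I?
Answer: 28328821861830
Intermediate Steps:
Q(a) = 1/(2*a)
D = 28731056655 (D = (-207762 + 479597)*((21 - (-4 - 4)²) + 105736) = 271835*((21 - 1*(-8)²) + 105736) = 271835*((21 - 1*64) + 105736) = 271835*((21 - 64) + 105736) = 271835*(-43 + 105736) = 271835*105693 = 28731056655)
D/Q(493) = 28731056655/(((½)/493)) = 28731056655/(((½)*(1/493))) = 28731056655/(1/986) = 28731056655*986 = 28328821861830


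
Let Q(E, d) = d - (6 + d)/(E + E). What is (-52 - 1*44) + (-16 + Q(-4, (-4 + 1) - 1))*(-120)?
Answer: 2274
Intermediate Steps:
Q(E, d) = d - (6 + d)/(2*E)
(-52 - 1*44) + (-16 + Q(-4, (-4 + 1) - 1))*(-120) = (-52 - 1*44) + (-16 + (-3 - ((-4 + 1) - 1)/2 - 4*((-4 + 1) - 1))/(-4))*(-120) = (-52 - 44) + (-16 - (-3 - (-3 - 1)/2 - 4*(-3 - 1))/4)*(-120) = -96 + (-16 - (-3 - ½*(-4) - 4*(-4))/4)*(-120) = -96 + (-16 - (-3 + 2 + 16)/4)*(-120) = -96 + (-16 - ¼*15)*(-120) = -96 + (-16 - 15/4)*(-120) = -96 - 79/4*(-120) = -96 + 2370 = 2274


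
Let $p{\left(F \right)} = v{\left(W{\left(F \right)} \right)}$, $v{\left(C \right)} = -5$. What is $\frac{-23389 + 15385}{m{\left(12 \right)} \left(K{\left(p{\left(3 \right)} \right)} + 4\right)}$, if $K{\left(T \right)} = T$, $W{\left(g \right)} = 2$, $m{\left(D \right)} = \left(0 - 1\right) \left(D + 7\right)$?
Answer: $- \frac{8004}{19} \approx -421.26$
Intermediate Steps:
$m{\left(D \right)} = -7 - D$ ($m{\left(D \right)} = - (7 + D) = -7 - D$)
$p{\left(F \right)} = -5$
$\frac{-23389 + 15385}{m{\left(12 \right)} \left(K{\left(p{\left(3 \right)} \right)} + 4\right)} = \frac{-23389 + 15385}{\left(-7 - 12\right) \left(-5 + 4\right)} = - \frac{8004}{\left(-7 - 12\right) \left(-1\right)} = - \frac{8004}{\left(-19\right) \left(-1\right)} = - \frac{8004}{19}$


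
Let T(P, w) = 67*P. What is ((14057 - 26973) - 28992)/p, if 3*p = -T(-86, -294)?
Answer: -62862/2881 ≈ -21.820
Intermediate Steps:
p = 5762/3 (p = (-67*(-86))/3 = (-1*(-5762))/3 = (⅓)*5762 = 5762/3 ≈ 1920.7)
((14057 - 26973) - 28992)/p = ((14057 - 26973) - 28992)/(5762/3) = (-12916 - 28992)*(3/5762) = -41908*3/5762 = -62862/2881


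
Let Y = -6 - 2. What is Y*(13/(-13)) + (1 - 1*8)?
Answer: 1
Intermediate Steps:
Y = -8
Y*(13/(-13)) + (1 - 1*8) = -104/(-13) + (1 - 1*8) = -104*(-1)/13 + (1 - 8) = -8*(-1) - 7 = 8 - 7 = 1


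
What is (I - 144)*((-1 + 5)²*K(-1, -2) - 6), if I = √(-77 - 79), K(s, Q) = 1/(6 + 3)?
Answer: 608 - 76*I*√39/9 ≈ 608.0 - 52.736*I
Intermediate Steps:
K(s, Q) = ⅑ (K(s, Q) = 1/9 = ⅑)
I = 2*I*√39 (I = √(-156) = 2*I*√39 ≈ 12.49*I)
(I - 144)*((-1 + 5)²*K(-1, -2) - 6) = (2*I*√39 - 144)*((-1 + 5)²*(⅑) - 6) = (-144 + 2*I*√39)*(4²*(⅑) - 6) = (-144 + 2*I*√39)*(16*(⅑) - 6) = (-144 + 2*I*√39)*(16/9 - 6) = (-144 + 2*I*√39)*(-38/9) = 608 - 76*I*√39/9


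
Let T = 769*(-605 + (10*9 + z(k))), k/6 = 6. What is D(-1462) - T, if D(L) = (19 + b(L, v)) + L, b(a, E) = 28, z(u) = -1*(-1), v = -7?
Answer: 393851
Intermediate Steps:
k = 36 (k = 6*6 = 36)
z(u) = 1
D(L) = 47 + L (D(L) = (19 + 28) + L = 47 + L)
T = -395266 (T = 769*(-605 + (10*9 + 1)) = 769*(-605 + (90 + 1)) = 769*(-605 + 91) = 769*(-514) = -395266)
D(-1462) - T = (47 - 1462) - 1*(-395266) = -1415 + 395266 = 393851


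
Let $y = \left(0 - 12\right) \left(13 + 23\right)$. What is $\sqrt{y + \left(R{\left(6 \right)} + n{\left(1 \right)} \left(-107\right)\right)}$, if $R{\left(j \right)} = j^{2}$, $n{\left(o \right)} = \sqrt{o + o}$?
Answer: $\sqrt{-396 - 107 \sqrt{2}} \approx 23.395 i$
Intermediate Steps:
$n{\left(o \right)} = \sqrt{2} \sqrt{o}$ ($n{\left(o \right)} = \sqrt{2 o} = \sqrt{2} \sqrt{o}$)
$y = -432$ ($y = \left(0 - 12\right) 36 = \left(-12\right) 36 = -432$)
$\sqrt{y + \left(R{\left(6 \right)} + n{\left(1 \right)} \left(-107\right)\right)} = \sqrt{-432 + \left(6^{2} + \sqrt{2} \sqrt{1} \left(-107\right)\right)} = \sqrt{-432 + \left(36 + \sqrt{2} \cdot 1 \left(-107\right)\right)} = \sqrt{-432 + \left(36 + \sqrt{2} \left(-107\right)\right)} = \sqrt{-432 + \left(36 - 107 \sqrt{2}\right)} = \sqrt{-396 - 107 \sqrt{2}}$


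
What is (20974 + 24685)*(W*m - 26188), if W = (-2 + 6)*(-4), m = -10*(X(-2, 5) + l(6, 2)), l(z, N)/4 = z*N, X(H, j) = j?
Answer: -808529572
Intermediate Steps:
l(z, N) = 4*N*z (l(z, N) = 4*(z*N) = 4*(N*z) = 4*N*z)
m = -530 (m = -10*(5 + 4*2*6) = -10*(5 + 48) = -10*53 = -530)
W = -16 (W = 4*(-4) = -16)
(20974 + 24685)*(W*m - 26188) = (20974 + 24685)*(-16*(-530) - 26188) = 45659*(8480 - 26188) = 45659*(-17708) = -808529572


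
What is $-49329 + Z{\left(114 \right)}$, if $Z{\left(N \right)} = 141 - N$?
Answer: $-49302$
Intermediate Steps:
$-49329 + Z{\left(114 \right)} = -49329 + \left(141 - 114\right) = -49329 + 27 = -49302$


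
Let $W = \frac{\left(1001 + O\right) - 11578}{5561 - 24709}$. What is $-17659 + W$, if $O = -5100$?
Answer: $- \frac{338118855}{19148} \approx -17658.0$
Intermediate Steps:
$W = \frac{15677}{19148}$ ($W = \frac{\left(1001 - 5100\right) - 11578}{5561 - 24709} = \frac{-4099 - 11578}{-19148} = \left(-15677\right) \left(- \frac{1}{19148}\right) = \frac{15677}{19148} \approx 0.81873$)
$-17659 + W = -17659 + \frac{15677}{19148} = - \frac{338118855}{19148}$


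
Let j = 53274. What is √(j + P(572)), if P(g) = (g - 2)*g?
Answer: 3*√42146 ≈ 615.88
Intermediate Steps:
P(g) = g*(-2 + g) (P(g) = (-2 + g)*g = g*(-2 + g))
√(j + P(572)) = √(53274 + 572*(-2 + 572)) = √(53274 + 572*570) = √(53274 + 326040) = √379314 = 3*√42146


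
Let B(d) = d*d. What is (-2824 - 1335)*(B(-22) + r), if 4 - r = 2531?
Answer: 8496837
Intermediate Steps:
B(d) = d²
r = -2527 (r = 4 - 1*2531 = 4 - 2531 = -2527)
(-2824 - 1335)*(B(-22) + r) = (-2824 - 1335)*((-22)² - 2527) = -4159*(484 - 2527) = -4159*(-2043) = 8496837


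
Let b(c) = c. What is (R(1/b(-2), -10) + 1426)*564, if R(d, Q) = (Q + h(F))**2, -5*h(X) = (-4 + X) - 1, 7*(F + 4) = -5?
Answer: 1030074936/1225 ≈ 8.4088e+5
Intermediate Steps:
F = -33/7 (F = -4 + (1/7)*(-5) = -4 - 5/7 = -33/7 ≈ -4.7143)
h(X) = 1 - X/5 (h(X) = -((-4 + X) - 1)/5 = -(-5 + X)/5 = 1 - X/5)
R(d, Q) = (68/35 + Q)**2 (R(d, Q) = (Q + (1 - 1/5*(-33/7)))**2 = (Q + (1 + 33/35))**2 = (Q + 68/35)**2 = (68/35 + Q)**2)
(R(1/b(-2), -10) + 1426)*564 = ((68 + 35*(-10))**2/1225 + 1426)*564 = ((68 - 350)**2/1225 + 1426)*564 = ((1/1225)*(-282)**2 + 1426)*564 = ((1/1225)*79524 + 1426)*564 = (79524/1225 + 1426)*564 = (1826374/1225)*564 = 1030074936/1225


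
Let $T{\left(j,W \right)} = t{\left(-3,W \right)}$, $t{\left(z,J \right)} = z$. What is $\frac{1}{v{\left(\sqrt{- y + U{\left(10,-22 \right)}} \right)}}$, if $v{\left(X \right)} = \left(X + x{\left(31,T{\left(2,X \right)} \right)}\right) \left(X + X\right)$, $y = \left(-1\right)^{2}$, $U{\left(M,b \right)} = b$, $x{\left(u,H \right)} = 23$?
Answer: $- \frac{\sqrt{23}}{- 1058 i + 46 \sqrt{23}} \approx -0.0009058 - 0.0043441 i$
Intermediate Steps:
$T{\left(j,W \right)} = -3$
$y = 1$
$v{\left(X \right)} = 2 X \left(23 + X\right)$ ($v{\left(X \right)} = \left(X + 23\right) \left(X + X\right) = \left(23 + X\right) 2 X = 2 X \left(23 + X\right)$)
$\frac{1}{v{\left(\sqrt{- y + U{\left(10,-22 \right)}} \right)}} = \frac{1}{2 \sqrt{\left(-1\right) 1 - 22} \left(23 + \sqrt{\left(-1\right) 1 - 22}\right)} = \frac{1}{2 \sqrt{-1 - 22} \left(23 + \sqrt{-1 - 22}\right)} = \frac{1}{2 \sqrt{-23} \left(23 + \sqrt{-23}\right)} = \frac{1}{2 i \sqrt{23} \left(23 + i \sqrt{23}\right)} = - \frac{i \sqrt{23}}{46 \left(23 + i \sqrt{23}\right)}$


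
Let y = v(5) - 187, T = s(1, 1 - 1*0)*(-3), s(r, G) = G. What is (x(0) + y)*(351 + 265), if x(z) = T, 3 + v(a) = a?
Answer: -115808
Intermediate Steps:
v(a) = -3 + a
T = -3 (T = (1 - 1*0)*(-3) = (1 + 0)*(-3) = 1*(-3) = -3)
y = -185 (y = (-3 + 5) - 187 = 2 - 187 = -185)
x(z) = -3
(x(0) + y)*(351 + 265) = (-3 - 185)*(351 + 265) = -188*616 = -115808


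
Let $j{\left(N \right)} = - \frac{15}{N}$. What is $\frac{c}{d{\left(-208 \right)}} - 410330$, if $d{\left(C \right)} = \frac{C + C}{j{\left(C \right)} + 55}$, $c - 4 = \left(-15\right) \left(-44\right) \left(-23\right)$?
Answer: $- \frac{4416399145}{10816} \approx -4.0832 \cdot 10^{5}$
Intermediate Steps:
$c = -15176$ ($c = 4 + \left(-15\right) \left(-44\right) \left(-23\right) = 4 + 660 \left(-23\right) = 4 - 15180 = -15176$)
$d{\left(C \right)} = \frac{2 C}{55 - \frac{15}{C}}$ ($d{\left(C \right)} = \frac{C + C}{- \frac{15}{C} + 55} = \frac{2 C}{55 - \frac{15}{C}}$)
$\frac{c}{d{\left(-208 \right)}} - 410330 = - \frac{15176}{\frac{2}{5} \left(-208\right)^{2} \frac{1}{-3 + 11 \left(-208\right)}} - 410330 = - \frac{15176}{\frac{2}{5} \cdot 43264 \frac{1}{-3 - 2288}} - 410330 = - \frac{15176}{\frac{2}{5} \cdot 43264 \frac{1}{-2291}} - 410330 = - \frac{15176}{\frac{2}{5} \cdot 43264 \left(- \frac{1}{2291}\right)} - 410330 = - \frac{15176}{- \frac{86528}{11455}} - 410330 = \left(-15176\right) \left(- \frac{11455}{86528}\right) - 410330 = \frac{21730135}{10816} - 410330 = - \frac{4416399145}{10816}$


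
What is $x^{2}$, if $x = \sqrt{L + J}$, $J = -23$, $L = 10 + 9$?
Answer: $-4$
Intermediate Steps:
$L = 19$
$x = 2 i$ ($x = \sqrt{19 - 23} = \sqrt{-4} = 2 i \approx 2.0 i$)
$x^{2} = \left(2 i\right)^{2} = -4$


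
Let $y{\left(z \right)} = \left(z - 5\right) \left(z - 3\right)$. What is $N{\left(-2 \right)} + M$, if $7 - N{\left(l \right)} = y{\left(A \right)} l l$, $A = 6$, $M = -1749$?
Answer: $-1754$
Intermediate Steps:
$y{\left(z \right)} = \left(-5 + z\right) \left(-3 + z\right)$
$N{\left(l \right)} = 7 - 3 l^{2}$ ($N{\left(l \right)} = 7 - \left(15 + 6^{2} - 48\right) l l = 7 - \left(15 + 36 - 48\right) l l = 7 - 3 l l = 7 - 3 l^{2}$)
$N{\left(-2 \right)} + M = \left(7 - 3 \left(-2\right)^{2}\right) - 1749 = \left(7 - 12\right) - 1749 = -5 - 1749 = -1754$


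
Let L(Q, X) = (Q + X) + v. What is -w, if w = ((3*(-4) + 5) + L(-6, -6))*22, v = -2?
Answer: 462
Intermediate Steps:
L(Q, X) = -2 + Q + X (L(Q, X) = (Q + X) - 2 = -2 + Q + X)
w = -462 (w = ((3*(-4) + 5) + (-2 - 6 - 6))*22 = ((-12 + 5) - 14)*22 = (-7 - 14)*22 = -21*22 = -462)
-w = -1*(-462) = 462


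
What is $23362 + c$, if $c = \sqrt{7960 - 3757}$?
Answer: $23362 + 3 \sqrt{467} \approx 23427.0$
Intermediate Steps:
$c = 3 \sqrt{467}$ ($c = \sqrt{7960 - 3757} = \sqrt{4203} = 3 \sqrt{467} \approx 64.831$)
$23362 + c = 23362 + 3 \sqrt{467}$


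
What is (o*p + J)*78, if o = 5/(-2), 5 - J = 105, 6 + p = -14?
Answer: -3900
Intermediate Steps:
p = -20 (p = -6 - 14 = -20)
J = -100 (J = 5 - 1*105 = 5 - 105 = -100)
o = -5/2 (o = 5*(-½) = -5/2 ≈ -2.5000)
(o*p + J)*78 = (-5/2*(-20) - 100)*78 = (50 - 100)*78 = -50*78 = -3900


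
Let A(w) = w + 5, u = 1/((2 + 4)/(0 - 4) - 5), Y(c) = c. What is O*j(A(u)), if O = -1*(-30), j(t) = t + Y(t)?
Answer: 3780/13 ≈ 290.77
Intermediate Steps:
u = -2/13 (u = 1/(6/(-4) - 5) = 1/(6*(-¼) - 5) = 1/(-3/2 - 5) = 1/(-13/2) = -2/13 ≈ -0.15385)
A(w) = 5 + w
j(t) = 2*t (j(t) = t + t = 2*t)
O = 30
O*j(A(u)) = 30*(2*(5 - 2/13)) = 30*(2*(63/13)) = 30*(126/13) = 3780/13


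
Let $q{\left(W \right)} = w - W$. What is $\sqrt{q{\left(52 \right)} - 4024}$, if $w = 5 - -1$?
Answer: $i \sqrt{4070} \approx 63.797 i$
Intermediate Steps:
$w = 6$ ($w = 5 + 1 = 6$)
$q{\left(W \right)} = 6 - W$
$\sqrt{q{\left(52 \right)} - 4024} = \sqrt{\left(6 - 52\right) - 4024} = \sqrt{-46 - 4024} = \sqrt{-4070} = i \sqrt{4070}$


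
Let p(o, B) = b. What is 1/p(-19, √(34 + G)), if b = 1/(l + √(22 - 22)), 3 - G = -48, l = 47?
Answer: 47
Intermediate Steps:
G = 51 (G = 3 - 1*(-48) = 3 + 48 = 51)
b = 1/47 (b = 1/(47 + √(22 - 22)) = 1/(47 + √0) = 1/(47 + 0) = 1/47 ≈ 0.021277)
p(o, B) = 1/47
1/p(-19, √(34 + G)) = 1/(1/47) = 47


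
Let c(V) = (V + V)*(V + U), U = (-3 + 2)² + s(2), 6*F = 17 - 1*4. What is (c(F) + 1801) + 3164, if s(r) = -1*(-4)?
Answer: 89929/18 ≈ 4996.1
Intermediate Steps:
s(r) = 4
F = 13/6 (F = (17 - 1*4)/6 = (17 - 4)/6 = (⅙)*13 = 13/6 ≈ 2.1667)
U = 5 (U = (-3 + 2)² + 4 = (-1)² + 4 = 1 + 4 = 5)
c(V) = 2*V*(5 + V) (c(V) = (V + V)*(V + 5) = (2*V)*(5 + V) = 2*V*(5 + V))
(c(F) + 1801) + 3164 = (2*(13/6)*(5 + 13/6) + 1801) + 3164 = (2*(13/6)*(43/6) + 1801) + 3164 = (559/18 + 1801) + 3164 = 32977/18 + 3164 = 89929/18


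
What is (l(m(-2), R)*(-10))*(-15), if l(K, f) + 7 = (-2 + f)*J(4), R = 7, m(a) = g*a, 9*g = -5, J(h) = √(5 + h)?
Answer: 1200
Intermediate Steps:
g = -5/9 (g = (⅑)*(-5) = -5/9 ≈ -0.55556)
m(a) = -5*a/9
l(K, f) = -13 + 3*f (l(K, f) = -7 + (-2 + f)*√(5 + 4) = -7 + (-2 + f)*√9 = -7 + (-2 + f)*3 = -7 + (-6 + 3*f) = -13 + 3*f)
(l(m(-2), R)*(-10))*(-15) = ((-13 + 3*7)*(-10))*(-15) = ((-13 + 21)*(-10))*(-15) = (8*(-10))*(-15) = -80*(-15) = 1200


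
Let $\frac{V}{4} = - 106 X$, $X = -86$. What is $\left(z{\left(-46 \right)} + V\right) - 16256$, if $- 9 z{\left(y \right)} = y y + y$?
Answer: $19978$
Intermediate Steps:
$z{\left(y \right)} = - \frac{y}{9} - \frac{y^{2}}{9}$ ($z{\left(y \right)} = - \frac{y y + y}{9} = - \frac{y^{2} + y}{9} = - \frac{y + y^{2}}{9} = - \frac{y}{9} - \frac{y^{2}}{9}$)
$V = 36464$ ($V = 4 \left(\left(-106\right) \left(-86\right)\right) = 4 \cdot 9116 = 36464$)
$\left(z{\left(-46 \right)} + V\right) - 16256 = \left(\left(- \frac{1}{9}\right) \left(-46\right) \left(1 - 46\right) + 36464\right) - 16256 = \left(\left(- \frac{1}{9}\right) \left(-46\right) \left(-45\right) + 36464\right) - 16256 = \left(-230 + 36464\right) - 16256 = 36234 - 16256 = 19978$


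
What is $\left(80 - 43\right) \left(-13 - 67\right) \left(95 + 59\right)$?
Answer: $-455840$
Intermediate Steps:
$\left(80 - 43\right) \left(-13 - 67\right) \left(95 + 59\right) = 37 \left(-80\right) 154 = \left(-2960\right) 154 = -455840$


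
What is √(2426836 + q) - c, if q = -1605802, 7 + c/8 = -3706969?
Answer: 29655808 + 3*√91226 ≈ 2.9657e+7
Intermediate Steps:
c = -29655808 (c = -56 + 8*(-3706969) = -56 - 29655752 = -29655808)
√(2426836 + q) - c = √(2426836 - 1605802) - 1*(-29655808) = √821034 + 29655808 = 3*√91226 + 29655808 = 29655808 + 3*√91226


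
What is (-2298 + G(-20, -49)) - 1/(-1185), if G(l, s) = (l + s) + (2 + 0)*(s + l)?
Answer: -2968424/1185 ≈ -2505.0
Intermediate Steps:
G(l, s) = 3*l + 3*s (G(l, s) = (l + s) + 2*(l + s) = (l + s) + (2*l + 2*s) = 3*l + 3*s)
(-2298 + G(-20, -49)) - 1/(-1185) = (-2298 + (3*(-20) + 3*(-49))) - 1/(-1185) = (-2298 + (-60 - 147)) - 1*(-1/1185) = (-2298 - 207) + 1/1185 = -2505 + 1/1185 = -2968424/1185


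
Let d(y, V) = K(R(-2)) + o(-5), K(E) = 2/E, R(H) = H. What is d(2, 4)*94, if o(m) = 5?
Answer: 376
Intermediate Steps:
d(y, V) = 4 (d(y, V) = 2/(-2) + 5 = 2*(-½) + 5 = -1 + 5 = 4)
d(2, 4)*94 = 4*94 = 376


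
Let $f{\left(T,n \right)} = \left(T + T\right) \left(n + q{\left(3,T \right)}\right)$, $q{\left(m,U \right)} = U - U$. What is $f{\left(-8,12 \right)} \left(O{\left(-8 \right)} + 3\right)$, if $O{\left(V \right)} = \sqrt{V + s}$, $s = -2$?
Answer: $-576 - 192 i \sqrt{10} \approx -576.0 - 607.16 i$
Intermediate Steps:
$q{\left(m,U \right)} = 0$
$f{\left(T,n \right)} = 2 T n$ ($f{\left(T,n \right)} = \left(T + T\right) \left(n + 0\right) = 2 T n$)
$O{\left(V \right)} = \sqrt{-2 + V}$ ($O{\left(V \right)} = \sqrt{V - 2} = \sqrt{-2 + V}$)
$f{\left(-8,12 \right)} \left(O{\left(-8 \right)} + 3\right) = 2 \left(-8\right) 12 \left(\sqrt{-2 - 8} + 3\right) = - 192 \left(\sqrt{-10} + 3\right) = - 192 \left(i \sqrt{10} + 3\right) = - 192 \left(3 + i \sqrt{10}\right) = -576 - 192 i \sqrt{10}$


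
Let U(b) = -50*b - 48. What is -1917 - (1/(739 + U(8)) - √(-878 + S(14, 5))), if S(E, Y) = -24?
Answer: -557848/291 + I*√902 ≈ -1917.0 + 30.033*I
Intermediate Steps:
U(b) = -48 - 50*b
-1917 - (1/(739 + U(8)) - √(-878 + S(14, 5))) = -1917 - (1/(739 + (-48 - 50*8)) - √(-878 - 24)) = -1917 - (1/(739 + (-48 - 400)) - √(-902)) = -1917 - (1/(739 - 448) - I*√902) = -1917 - (1/291 - I*√902) = -1917 + (-1/291 + I*√902) = -557848/291 + I*√902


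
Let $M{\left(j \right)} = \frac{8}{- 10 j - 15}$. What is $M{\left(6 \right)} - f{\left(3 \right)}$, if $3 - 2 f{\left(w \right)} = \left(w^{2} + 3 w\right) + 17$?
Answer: $\frac{1192}{75} \approx 15.893$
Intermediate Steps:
$M{\left(j \right)} = \frac{8}{-15 - 10 j}$
$f{\left(w \right)} = -7 - \frac{3 w}{2} - \frac{w^{2}}{2}$ ($f{\left(w \right)} = \frac{3}{2} - \frac{\left(w^{2} + 3 w\right) + 17}{2} = \frac{3}{2} - \frac{17 + w^{2} + 3 w}{2} = \frac{3}{2} - \left(\frac{17}{2} + \frac{w^{2}}{2} + \frac{3 w}{2}\right) = -7 - \frac{3 w}{2} - \frac{w^{2}}{2}$)
$M{\left(6 \right)} - f{\left(3 \right)} = - \frac{8}{15 + 10 \cdot 6} - \left(-7 - \frac{9}{2} - \frac{3^{2}}{2}\right) = - \frac{8}{15 + 60} - \left(-7 - \frac{9}{2} - \frac{9}{2}\right) = - \frac{8}{75} - \left(-7 - \frac{9}{2} - \frac{9}{2}\right) = \left(-8\right) \frac{1}{75} - -16 = - \frac{8}{75} + 16 = \frac{1192}{75}$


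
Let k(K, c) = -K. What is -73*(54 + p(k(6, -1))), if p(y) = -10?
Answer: -3212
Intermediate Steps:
-73*(54 + p(k(6, -1))) = -73*(54 - 10) = -73*44 = -3212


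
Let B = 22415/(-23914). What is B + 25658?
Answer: 613562997/23914 ≈ 25657.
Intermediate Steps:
B = -22415/23914 (B = 22415*(-1/23914) = -22415/23914 ≈ -0.93732)
B + 25658 = -22415/23914 + 25658 = 613562997/23914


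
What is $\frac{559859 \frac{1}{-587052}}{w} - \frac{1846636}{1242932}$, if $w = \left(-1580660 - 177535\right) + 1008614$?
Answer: $- \frac{203149649009680061}{136735889353200396} \approx -1.4857$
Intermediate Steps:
$w = -749581$ ($w = -1758195 + 1008614 = -749581$)
$\frac{559859 \frac{1}{-587052}}{w} - \frac{1846636}{1242932} = \frac{559859 \frac{1}{-587052}}{-749581} - \frac{1846636}{1242932} = 559859 \left(- \frac{1}{587052}\right) \left(- \frac{1}{749581}\right) - \frac{461659}{310733} = \left(- \frac{559859}{587052}\right) \left(- \frac{1}{749581}\right) - \frac{461659}{310733} = \frac{559859}{440043025212} - \frac{461659}{310733} = - \frac{203149649009680061}{136735889353200396}$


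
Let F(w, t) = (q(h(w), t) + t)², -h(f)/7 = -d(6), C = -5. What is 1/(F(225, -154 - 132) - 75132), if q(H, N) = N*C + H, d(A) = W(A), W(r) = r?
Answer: 1/1331464 ≈ 7.5105e-7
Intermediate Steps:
d(A) = A
h(f) = 42 (h(f) = -(-7)*6 = -7*(-6) = 42)
q(H, N) = H - 5*N (q(H, N) = N*(-5) + H = -5*N + H = H - 5*N)
F(w, t) = (42 - 4*t)² (F(w, t) = ((42 - 5*t) + t)² = (42 - 4*t)²)
1/(F(225, -154 - 132) - 75132) = 1/(4*(-21 + 2*(-154 - 132))² - 75132) = 1/(4*(-21 + 2*(-286))² - 75132) = 1/(4*(-21 - 572)² - 75132) = 1/(4*(-593)² - 75132) = 1/(4*351649 - 75132) = 1/(1406596 - 75132) = 1/1331464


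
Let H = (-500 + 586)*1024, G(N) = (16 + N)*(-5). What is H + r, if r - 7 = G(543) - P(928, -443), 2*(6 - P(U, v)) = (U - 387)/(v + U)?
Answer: 82712441/970 ≈ 85271.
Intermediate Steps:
G(N) = -80 - 5*N
P(U, v) = 6 - (-387 + U)/(2*(U + v)) (P(U, v) = 6 - (U - 387)/(2*(v + U)) = 6 - (-387 + U)/(2*(U + v)))
H = 88064 (H = 86*1024 = 88064)
r = -2709639/970 (r = 7 + ((-80 - 5*543) - (387 + 11*928 + 12*(-443))/(2*(928 - 443))) = 7 + ((-80 - 2715) - (387 + 10208 - 5316)/(2*485)) = 7 + (-2795 - 5279/(2*485)) = 7 + (-2795 - 1*5279/970) = 7 + (-2795 - 5279/970) = 7 - 2716429/970 = -2709639/970 ≈ -2793.4)
H + r = 88064 - 2709639/970 = 82712441/970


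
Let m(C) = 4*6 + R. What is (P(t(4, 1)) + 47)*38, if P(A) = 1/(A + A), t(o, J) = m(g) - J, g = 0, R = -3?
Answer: 35739/20 ≈ 1786.9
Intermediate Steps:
m(C) = 21 (m(C) = 4*6 - 3 = 24 - 3 = 21)
t(o, J) = 21 - J
P(A) = 1/(2*A)
(P(t(4, 1)) + 47)*38 = (1/(2*(21 - 1*1)) + 47)*38 = (1/(2*(21 - 1)) + 47)*38 = ((½)/20 + 47)*38 = ((½)*(1/20) + 47)*38 = (1/40 + 47)*38 = (1881/40)*38 = 35739/20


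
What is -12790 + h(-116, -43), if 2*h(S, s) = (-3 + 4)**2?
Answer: -25579/2 ≈ -12790.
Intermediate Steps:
h(S, s) = 1/2 (h(S, s) = (-3 + 4)**2/2 = (1/2)*1**2 = (1/2)*1 = 1/2)
-12790 + h(-116, -43) = -12790 + 1/2 = -25579/2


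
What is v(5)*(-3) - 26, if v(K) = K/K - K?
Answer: -14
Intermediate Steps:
v(K) = 1 - K
v(5)*(-3) - 26 = (1 - 1*5)*(-3) - 26 = (1 - 5)*(-3) - 26 = -4*(-3) - 26 = 12 - 26 = -14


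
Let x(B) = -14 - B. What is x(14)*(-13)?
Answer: 364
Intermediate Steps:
x(14)*(-13) = (-14 - 1*14)*(-13) = (-14 - 14)*(-13) = -28*(-13) = 364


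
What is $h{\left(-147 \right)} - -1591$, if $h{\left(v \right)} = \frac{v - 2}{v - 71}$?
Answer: $\frac{346987}{218} \approx 1591.7$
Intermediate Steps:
$h{\left(v \right)} = \frac{-2 + v}{-71 + v}$
$h{\left(-147 \right)} - -1591 = \frac{-2 - 147}{-71 - 147} - -1591 = \frac{1}{-218} \left(-149\right) + 1591 = \left(- \frac{1}{218}\right) \left(-149\right) + 1591 = \frac{149}{218} + 1591 = \frac{346987}{218}$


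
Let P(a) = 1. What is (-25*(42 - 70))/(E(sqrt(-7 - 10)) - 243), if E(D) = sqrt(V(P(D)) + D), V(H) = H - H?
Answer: -700/(243 - 17**(1/4)*sqrt(I)) ≈ -2.8977 - 0.017223*I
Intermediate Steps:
V(H) = 0
E(D) = sqrt(D) (E(D) = sqrt(0 + D) = sqrt(D))
(-25*(42 - 70))/(E(sqrt(-7 - 10)) - 243) = (-25*(42 - 70))/(sqrt(sqrt(-7 - 10)) - 243) = (-25*(-28))/(sqrt(sqrt(-17)) - 243) = 700/(sqrt(I*sqrt(17)) - 243) = 700/(17**(1/4)*sqrt(I) - 243) = 700/(-243 + 17**(1/4)*sqrt(I))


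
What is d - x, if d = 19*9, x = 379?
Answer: -208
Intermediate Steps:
d = 171
d - x = 171 - 1*379 = 171 - 379 = -208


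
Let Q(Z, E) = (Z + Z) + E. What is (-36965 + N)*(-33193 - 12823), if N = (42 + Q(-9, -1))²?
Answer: 1676638976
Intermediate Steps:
Q(Z, E) = E + 2*Z (Q(Z, E) = 2*Z + E = E + 2*Z)
N = 529 (N = (42 + (-1 + 2*(-9)))² = (42 + (-1 - 18))² = (42 - 19)² = 23² = 529)
(-36965 + N)*(-33193 - 12823) = (-36965 + 529)*(-33193 - 12823) = -36436*(-46016) = 1676638976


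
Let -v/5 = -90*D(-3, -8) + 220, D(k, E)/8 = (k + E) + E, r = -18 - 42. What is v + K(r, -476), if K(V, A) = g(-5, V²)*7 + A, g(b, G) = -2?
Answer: -69990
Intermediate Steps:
r = -60
K(V, A) = -14 + A (K(V, A) = -2*7 + A = -14 + A)
D(k, E) = 8*k + 16*E (D(k, E) = 8*((k + E) + E) = 8*((E + k) + E) = 8*(k + 2*E) = 8*k + 16*E)
v = -69500 (v = -5*(-90*(8*(-3) + 16*(-8)) + 220) = -5*(-90*(-24 - 128) + 220) = -5*(-90*(-152) + 220) = -5*(13680 + 220) = -5*13900 = -69500)
v + K(r, -476) = -69500 + (-14 - 476) = -69500 - 490 = -69990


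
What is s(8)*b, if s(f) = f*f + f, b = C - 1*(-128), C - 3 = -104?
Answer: 1944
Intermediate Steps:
C = -101 (C = 3 - 104 = -101)
b = 27 (b = -101 - 1*(-128) = -101 + 128 = 27)
s(f) = f + f² (s(f) = f² + f = f + f²)
s(8)*b = (8*(1 + 8))*27 = (8*9)*27 = 72*27 = 1944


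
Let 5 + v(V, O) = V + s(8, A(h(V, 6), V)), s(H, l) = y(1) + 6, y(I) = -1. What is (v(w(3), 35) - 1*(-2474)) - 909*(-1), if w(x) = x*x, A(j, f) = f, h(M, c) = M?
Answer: 3392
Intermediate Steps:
w(x) = x**2
s(H, l) = 5 (s(H, l) = -1 + 6 = 5)
v(V, O) = V (v(V, O) = -5 + (V + 5) = -5 + (5 + V) = V)
(v(w(3), 35) - 1*(-2474)) - 909*(-1) = (3**2 - 1*(-2474)) - 909*(-1) = (9 + 2474) - 1*(-909) = 2483 + 909 = 3392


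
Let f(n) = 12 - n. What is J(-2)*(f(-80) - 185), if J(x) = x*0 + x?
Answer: 186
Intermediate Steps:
J(x) = x (J(x) = 0 + x = x)
J(-2)*(f(-80) - 185) = -2*((12 - 1*(-80)) - 185) = -2*((12 + 80) - 185) = -2*(92 - 185) = -2*(-93) = 186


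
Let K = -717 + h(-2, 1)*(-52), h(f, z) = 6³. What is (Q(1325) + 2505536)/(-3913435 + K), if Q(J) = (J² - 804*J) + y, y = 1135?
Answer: -799249/981346 ≈ -0.81444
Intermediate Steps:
h(f, z) = 216
K = -11949 (K = -717 + 216*(-52) = -717 - 11232 = -11949)
Q(J) = 1135 + J² - 804*J (Q(J) = (J² - 804*J) + 1135 = 1135 + J² - 804*J)
(Q(1325) + 2505536)/(-3913435 + K) = ((1135 + 1325² - 804*1325) + 2505536)/(-3913435 - 11949) = ((1135 + 1755625 - 1065300) + 2505536)/(-3925384) = (691460 + 2505536)*(-1/3925384) = 3196996*(-1/3925384) = -799249/981346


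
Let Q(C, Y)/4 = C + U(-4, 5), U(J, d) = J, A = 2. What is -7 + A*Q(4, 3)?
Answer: -7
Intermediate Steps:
Q(C, Y) = -16 + 4*C (Q(C, Y) = 4*(C - 4) = 4*(-4 + C) = -16 + 4*C)
-7 + A*Q(4, 3) = -7 + 2*(-16 + 4*4) = -7 + 2*(-16 + 16) = -7 + 2*0 = -7 + 0 = -7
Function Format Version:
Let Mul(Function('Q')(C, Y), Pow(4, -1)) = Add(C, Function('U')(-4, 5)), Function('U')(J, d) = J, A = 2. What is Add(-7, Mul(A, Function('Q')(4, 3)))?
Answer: -7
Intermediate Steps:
Function('Q')(C, Y) = Add(-16, Mul(4, C)) (Function('Q')(C, Y) = Mul(4, Add(C, -4)) = Mul(4, Add(-4, C)) = Add(-16, Mul(4, C)))
Add(-7, Mul(A, Function('Q')(4, 3))) = Add(-7, Mul(2, Add(-16, Mul(4, 4)))) = Add(-7, Mul(2, Add(-16, 16))) = Add(-7, Mul(2, 0)) = Add(-7, 0) = -7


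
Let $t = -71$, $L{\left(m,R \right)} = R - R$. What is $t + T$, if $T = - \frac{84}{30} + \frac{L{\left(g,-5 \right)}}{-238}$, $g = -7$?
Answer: $- \frac{369}{5} \approx -73.8$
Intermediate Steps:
$L{\left(m,R \right)} = 0$
$T = - \frac{14}{5}$ ($T = - \frac{84}{30} + \frac{0}{-238} = \left(-84\right) \frac{1}{30} + 0 \left(- \frac{1}{238}\right) = - \frac{14}{5} + 0 = - \frac{14}{5} \approx -2.8$)
$t + T = -71 - \frac{14}{5} = - \frac{369}{5}$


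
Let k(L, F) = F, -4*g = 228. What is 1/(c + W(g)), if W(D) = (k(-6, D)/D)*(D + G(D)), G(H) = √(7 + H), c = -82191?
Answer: -41124/3382366777 - 5*I*√2/6764733554 ≈ -1.2158e-5 - 1.0453e-9*I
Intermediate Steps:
g = -57 (g = -¼*228 = -57)
W(D) = D + √(7 + D) (W(D) = (D/D)*(D + √(7 + D)) = 1*(D + √(7 + D)) = D + √(7 + D))
1/(c + W(g)) = 1/(-82191 + (-57 + √(7 - 57))) = 1/(-82191 + (-57 + √(-50))) = 1/(-82191 + (-57 + 5*I*√2)) = 1/(-82248 + 5*I*√2)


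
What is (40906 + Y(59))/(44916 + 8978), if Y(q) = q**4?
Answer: 12158267/53894 ≈ 225.60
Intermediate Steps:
(40906 + Y(59))/(44916 + 8978) = (40906 + 59**4)/(44916 + 8978) = (40906 + 12117361)/53894 = 12158267*(1/53894) = 12158267/53894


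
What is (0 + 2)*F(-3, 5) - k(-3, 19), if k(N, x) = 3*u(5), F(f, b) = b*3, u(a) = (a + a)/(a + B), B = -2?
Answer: 20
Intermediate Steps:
u(a) = 2*a/(-2 + a) (u(a) = (a + a)/(a - 2) = (2*a)/(-2 + a) = 2*a/(-2 + a))
F(f, b) = 3*b
k(N, x) = 10 (k(N, x) = 3*(2*5/(-2 + 5)) = 3*(2*5/3) = 3*(2*5*(⅓)) = 3*(10/3) = 10)
(0 + 2)*F(-3, 5) - k(-3, 19) = (0 + 2)*(3*5) - 1*10 = 2*15 - 10 = 30 - 10 = 20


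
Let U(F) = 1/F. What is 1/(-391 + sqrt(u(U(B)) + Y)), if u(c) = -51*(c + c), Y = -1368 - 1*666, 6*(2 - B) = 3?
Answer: -391/154983 - I*sqrt(2102)/154983 ≈ -0.0025229 - 0.00029582*I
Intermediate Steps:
B = 3/2 (B = 2 - 1/6*3 = 2 - 1/2 = 3/2 ≈ 1.5000)
Y = -2034 (Y = -1368 - 666 = -2034)
u(c) = -102*c
1/(-391 + sqrt(u(U(B)) + Y)) = 1/(-391 + sqrt(-102/3/2 - 2034)) = 1/(-391 + sqrt(-102*2/3 - 2034)) = 1/(-391 + sqrt(-68 - 2034)) = 1/(-391 + sqrt(-2102)) = 1/(-391 + I*sqrt(2102))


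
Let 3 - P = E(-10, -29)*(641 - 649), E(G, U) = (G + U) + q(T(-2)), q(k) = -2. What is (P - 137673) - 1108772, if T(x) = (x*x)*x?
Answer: -1246770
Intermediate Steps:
T(x) = x**3 (T(x) = x**2*x = x**3)
E(G, U) = -2 + G + U (E(G, U) = (G + U) - 2 = -2 + G + U)
P = -325 (P = 3 - (-2 - 10 - 29)*(641 - 649) = 3 - (-41)*(-8) = 3 - 1*328 = 3 - 328 = -325)
(P - 137673) - 1108772 = (-325 - 137673) - 1108772 = -137998 - 1108772 = -1246770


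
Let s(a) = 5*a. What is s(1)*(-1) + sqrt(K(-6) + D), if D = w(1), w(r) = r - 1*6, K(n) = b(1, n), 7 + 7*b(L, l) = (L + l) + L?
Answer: -5 + I*sqrt(322)/7 ≈ -5.0 + 2.5635*I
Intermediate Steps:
b(L, l) = -1 + l/7 + 2*L/7 (b(L, l) = -1 + ((L + l) + L)/7 = -1 + (l + 2*L)/7 = -1 + (l/7 + 2*L/7) = -1 + l/7 + 2*L/7)
K(n) = -5/7 + n/7 (K(n) = -1 + n/7 + (2/7)*1 = -1 + n/7 + 2/7 = -5/7 + n/7)
w(r) = -6 + r (w(r) = r - 6 = -6 + r)
D = -5 (D = -6 + 1 = -5)
s(1)*(-1) + sqrt(K(-6) + D) = (5*1)*(-1) + sqrt((-5/7 + (1/7)*(-6)) - 5) = 5*(-1) + sqrt((-5/7 - 6/7) - 5) = -5 + sqrt(-11/7 - 5) = -5 + sqrt(-46/7) = -5 + I*sqrt(322)/7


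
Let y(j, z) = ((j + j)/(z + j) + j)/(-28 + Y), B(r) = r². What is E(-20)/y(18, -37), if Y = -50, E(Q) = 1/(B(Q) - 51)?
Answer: -247/17799 ≈ -0.013877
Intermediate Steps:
E(Q) = 1/(-51 + Q²) (E(Q) = 1/(Q² - 51) = 1/(-51 + Q²))
y(j, z) = -j/78 - j/(39*(j + z)) (y(j, z) = ((j + j)/(z + j) + j)/(-28 - 50) = ((2*j)/(j + z) + j)/(-78) = (2*j/(j + z) + j)*(-1/78) = (j + 2*j/(j + z))*(-1/78) = -j/78 - j/(39*(j + z)))
E(-20)/y(18, -37) = 1/((-51 + (-20)²)*((-1*18*(2 + 18 - 37)/(78*18 + 78*(-37))))) = 1/((-51 + 400)*((-1*18*(-17)/(1404 - 2886)))) = 1/(349*((-1*18*(-17)/(-1482)))) = 1/(349*((-1*18*(-1/1482)*(-17)))) = 1/(349*(-51/247)) = (1/349)*(-247/51) = -247/17799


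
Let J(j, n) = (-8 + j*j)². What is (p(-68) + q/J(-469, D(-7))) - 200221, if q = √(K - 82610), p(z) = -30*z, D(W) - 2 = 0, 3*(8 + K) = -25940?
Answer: -198181 + I*√821382/145137966627 ≈ -1.9818e+5 + 6.2444e-9*I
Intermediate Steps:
K = -25964/3 (K = -8 + (⅓)*(-25940) = -8 - 25940/3 = -25964/3 ≈ -8654.7)
D(W) = 2 (D(W) = 2 + 0 = 2)
J(j, n) = (-8 + j²)²
q = I*√821382/3 (q = √(-25964/3 - 82610) = √(-273794/3) = I*√821382/3 ≈ 302.1*I)
(p(-68) + q/J(-469, D(-7))) - 200221 = (-30*(-68) + (I*√821382/3)/((-8 + (-469)²)²)) - 200221 = (2040 + (I*√821382/3)/((-8 + 219961)²)) - 200221 = (2040 + (I*√821382/3)/(219953²)) - 200221 = (2040 + (I*√821382/3)/48379322209) - 200221 = (2040 + (I*√821382/3)*(1/48379322209)) - 200221 = (2040 + I*√821382/145137966627) - 200221 = -198181 + I*√821382/145137966627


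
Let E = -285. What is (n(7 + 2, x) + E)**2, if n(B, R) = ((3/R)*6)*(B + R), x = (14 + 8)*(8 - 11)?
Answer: 8785296/121 ≈ 72606.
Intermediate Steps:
x = -66 (x = 22*(-3) = -66)
n(B, R) = 18*(B + R)/R (n(B, R) = (18/R)*(B + R) = 18*(B + R)/R)
(n(7 + 2, x) + E)**2 = ((18 + 18*(7 + 2)/(-66)) - 285)**2 = ((18 + 18*9*(-1/66)) - 285)**2 = ((18 - 27/11) - 285)**2 = (171/11 - 285)**2 = (-2964/11)**2 = 8785296/121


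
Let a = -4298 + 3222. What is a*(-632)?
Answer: 680032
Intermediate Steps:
a = -1076
a*(-632) = -1076*(-632) = 680032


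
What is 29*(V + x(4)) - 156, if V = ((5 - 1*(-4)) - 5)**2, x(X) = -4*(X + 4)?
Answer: -620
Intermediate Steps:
x(X) = -16 - 4*X (x(X) = -4*(4 + X) = -16 - 4*X)
V = 16 (V = ((5 + 4) - 5)**2 = (9 - 5)**2 = 4**2 = 16)
29*(V + x(4)) - 156 = 29*(16 + (-16 - 4*4)) - 156 = 29*(16 + (-16 - 16)) - 156 = 29*(16 - 32) - 156 = 29*(-16) - 156 = -464 - 156 = -620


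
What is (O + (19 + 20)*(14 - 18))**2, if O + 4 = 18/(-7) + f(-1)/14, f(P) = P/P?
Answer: 105625/4 ≈ 26406.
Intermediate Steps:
f(P) = 1
O = -13/2 (O = -4 + (18/(-7) + 1/14) = -4 + (18*(-1/7) + 1*(1/14)) = -4 + (-18/7 + 1/14) = -4 - 5/2 = -13/2 ≈ -6.5000)
(O + (19 + 20)*(14 - 18))**2 = (-13/2 + (19 + 20)*(14 - 18))**2 = (-13/2 + 39*(-4))**2 = (-13/2 - 156)**2 = (-325/2)**2 = 105625/4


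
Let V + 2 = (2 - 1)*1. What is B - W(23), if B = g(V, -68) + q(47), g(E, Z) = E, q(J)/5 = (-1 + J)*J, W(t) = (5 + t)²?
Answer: 10025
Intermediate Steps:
q(J) = 5*J*(-1 + J) (q(J) = 5*((-1 + J)*J) = 5*(J*(-1 + J)) = 5*J*(-1 + J))
V = -1 (V = -2 + (2 - 1)*1 = -2 + 1*1 = -2 + 1 = -1)
B = 10809 (B = -1 + 5*47*(-1 + 47) = -1 + 5*47*46 = -1 + 10810 = 10809)
B - W(23) = 10809 - (5 + 23)² = 10809 - 1*28² = 10809 - 1*784 = 10809 - 784 = 10025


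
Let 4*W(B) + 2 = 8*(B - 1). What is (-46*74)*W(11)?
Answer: -66378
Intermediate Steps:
W(B) = -5/2 + 2*B (W(B) = -1/2 + (8*(B - 1))/4 = -1/2 + (8*(-1 + B))/4 = -1/2 + (-8 + 8*B)/4 = -1/2 + (-2 + 2*B) = -5/2 + 2*B)
(-46*74)*W(11) = (-46*74)*(-5/2 + 2*11) = -3404*(-5/2 + 22) = -3404*39/2 = -66378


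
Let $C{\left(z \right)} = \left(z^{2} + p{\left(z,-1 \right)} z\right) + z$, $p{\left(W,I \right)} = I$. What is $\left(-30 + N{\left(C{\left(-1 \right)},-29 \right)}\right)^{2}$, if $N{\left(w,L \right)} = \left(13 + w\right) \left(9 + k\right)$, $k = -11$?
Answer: $3364$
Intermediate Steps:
$C{\left(z \right)} = z^{2}$ ($C{\left(z \right)} = \left(z^{2} - z\right) + z = z^{2}$)
$N{\left(w,L \right)} = -26 - 2 w$ ($N{\left(w,L \right)} = \left(13 + w\right) \left(9 - 11\right) = \left(13 + w\right) \left(-2\right) = -26 - 2 w$)
$\left(-30 + N{\left(C{\left(-1 \right)},-29 \right)}\right)^{2} = \left(-30 - \left(26 + 2 \left(-1\right)^{2}\right)\right)^{2} = \left(-30 - 28\right)^{2} = \left(-58\right)^{2} = 3364$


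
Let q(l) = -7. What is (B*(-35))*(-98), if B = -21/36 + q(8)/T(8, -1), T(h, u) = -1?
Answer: 132055/6 ≈ 22009.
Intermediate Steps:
B = 77/12 (B = -21/36 - 7/(-1) = -21*1/36 - 7*(-1) = -7/12 + 7 = 77/12 ≈ 6.4167)
(B*(-35))*(-98) = ((77/12)*(-35))*(-98) = -2695/12*(-98) = 132055/6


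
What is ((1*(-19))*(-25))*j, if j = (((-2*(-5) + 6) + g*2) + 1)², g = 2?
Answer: 209475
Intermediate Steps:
j = 441 (j = (((-2*(-5) + 6) + 2*2) + 1)² = (((10 + 6) + 4) + 1)² = ((16 + 4) + 1)² = (20 + 1)² = 21² = 441)
((1*(-19))*(-25))*j = ((1*(-19))*(-25))*441 = -19*(-25)*441 = 475*441 = 209475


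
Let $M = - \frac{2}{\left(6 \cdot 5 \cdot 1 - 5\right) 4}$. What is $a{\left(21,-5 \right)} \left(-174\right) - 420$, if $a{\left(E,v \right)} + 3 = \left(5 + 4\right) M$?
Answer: $\frac{3333}{25} \approx 133.32$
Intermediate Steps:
$M = - \frac{1}{50}$ ($M = - \frac{2}{\left(30 \cdot 1 - 5\right) 4} = - \frac{2}{\left(30 - 5\right) 4} = - \frac{2}{25 \cdot 4} = - \frac{2}{100} = \left(-2\right) \frac{1}{100} = - \frac{1}{50} \approx -0.02$)
$a{\left(E,v \right)} = - \frac{159}{50}$ ($a{\left(E,v \right)} = -3 + \left(5 + 4\right) \left(- \frac{1}{50}\right) = -3 + 9 \left(- \frac{1}{50}\right) = -3 - \frac{9}{50} = - \frac{159}{50}$)
$a{\left(21,-5 \right)} \left(-174\right) - 420 = \left(- \frac{159}{50}\right) \left(-174\right) - 420 = \frac{13833}{25} - 420 = \frac{3333}{25}$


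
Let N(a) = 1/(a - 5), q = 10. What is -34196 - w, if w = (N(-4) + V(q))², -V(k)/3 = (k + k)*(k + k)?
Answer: -119431477/81 ≈ -1.4745e+6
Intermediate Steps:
N(a) = 1/(-5 + a)
V(k) = -12*k² (V(k) = -3*(k + k)*(k + k) = -3*2*k*2*k = -12*k²)
w = 116661601/81 (w = (1/(-5 - 4) - 12*10²)² = (1/(-9) - 12*100)² = (-⅑ - 1200)² = (-10801/9)² = 116661601/81 ≈ 1.4403e+6)
-34196 - w = -34196 - 1*116661601/81 = -34196 - 116661601/81 = -119431477/81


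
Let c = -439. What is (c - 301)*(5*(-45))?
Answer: 166500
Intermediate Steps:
(c - 301)*(5*(-45)) = (-439 - 301)*(5*(-45)) = -740*(-225) = 166500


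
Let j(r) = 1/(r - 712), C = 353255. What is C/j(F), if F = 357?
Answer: -125405525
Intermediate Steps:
j(r) = 1/(-712 + r)
C/j(F) = 353255/(1/(-712 + 357)) = 353255/(1/(-355)) = 353255/(-1/355) = 353255*(-355) = -125405525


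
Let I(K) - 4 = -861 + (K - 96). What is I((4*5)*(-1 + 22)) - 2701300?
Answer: -2701833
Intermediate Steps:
I(K) = -953 + K (I(K) = 4 + (-861 + (K - 96)) = 4 + (-861 + (-96 + K)) = 4 + (-957 + K) = -953 + K)
I((4*5)*(-1 + 22)) - 2701300 = (-953 + (4*5)*(-1 + 22)) - 2701300 = (-953 + 20*21) - 2701300 = (-953 + 420) - 2701300 = -533 - 2701300 = -2701833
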